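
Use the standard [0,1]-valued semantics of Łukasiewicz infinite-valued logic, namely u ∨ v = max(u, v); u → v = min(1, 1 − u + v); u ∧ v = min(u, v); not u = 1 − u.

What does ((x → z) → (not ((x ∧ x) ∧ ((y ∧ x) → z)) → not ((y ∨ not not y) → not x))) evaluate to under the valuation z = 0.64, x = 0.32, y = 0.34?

0.32

(x → z): min(1, 1 − 0.32 + 0.64) = 1
(x ∧ x) = min(0.32, 0.32) = 0.32
(y ∧ x) = min(0.34, 0.32) = 0.32
((y ∧ x) → z): min(1, 1 − 0.32 + 0.64) = 1
((x ∧ x) ∧ ((y ∧ x) → z)) = min(0.32, 1) = 0.32
not ((x ∧ x) ∧ ((y ∧ x) → z)): Łukasiewicz ¬ gives 1 − 0.32 = 0.68
not y: Łukasiewicz ¬ gives 1 − 0.34 = 0.66
not not y: Łukasiewicz ¬ gives 1 − 0.66 = 0.34
(y ∨ not not y) = max(0.34, 0.34) = 0.34
not x: Łukasiewicz ¬ gives 1 − 0.32 = 0.68
((y ∨ not not y) → not x): min(1, 1 − 0.34 + 0.68) = 1
not ((y ∨ not not y) → not x): Łukasiewicz ¬ gives 1 − 1 = 0
(not ((x ∧ x) ∧ ((y ∧ x) → z)) → not ((y ∨ not not y) → not x)): min(1, 1 − 0.68 + 0) = 0.32
((x → z) → (not ((x ∧ x) ∧ ((y ∧ x) → z)) → not ((y ∨ not not y) → not x))): min(1, 1 − 1 + 0.32) = 0.32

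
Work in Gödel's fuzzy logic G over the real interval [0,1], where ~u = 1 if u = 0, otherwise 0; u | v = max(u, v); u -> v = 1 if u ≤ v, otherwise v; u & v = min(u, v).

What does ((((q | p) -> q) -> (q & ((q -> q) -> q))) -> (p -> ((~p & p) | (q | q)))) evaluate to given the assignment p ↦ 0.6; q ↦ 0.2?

0.20

(q | p) = max(0.2, 0.6) = 0.6
((q | p) -> q): 0.6 > 0.2, so result = 0.2
(q -> q): 0.2 ≤ 0.2, so result = 1
((q -> q) -> q): 1 > 0.2, so result = 0.2
(q & ((q -> q) -> q)) = min(0.2, 0.2) = 0.2
(((q | p) -> q) -> (q & ((q -> q) -> q))): 0.2 ≤ 0.2, so result = 1
~p: Gödel ¬ of 0.6 = 0 (operand ≠ 0)
(~p & p) = min(0, 0.6) = 0
(q | q) = max(0.2, 0.2) = 0.2
((~p & p) | (q | q)) = max(0, 0.2) = 0.2
(p -> ((~p & p) | (q | q))): 0.6 > 0.2, so result = 0.2
((((q | p) -> q) -> (q & ((q -> q) -> q))) -> (p -> ((~p & p) | (q | q)))): 1 > 0.2, so result = 0.2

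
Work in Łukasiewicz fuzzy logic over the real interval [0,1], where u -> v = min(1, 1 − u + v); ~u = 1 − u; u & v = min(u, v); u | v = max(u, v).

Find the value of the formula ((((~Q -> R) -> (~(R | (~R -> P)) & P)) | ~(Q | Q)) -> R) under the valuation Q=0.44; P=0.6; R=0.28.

0.72

~Q: Łukasiewicz ¬ gives 1 − 0.44 = 0.56
(~Q -> R): min(1, 1 − 0.56 + 0.28) = 0.72
~R: Łukasiewicz ¬ gives 1 − 0.28 = 0.72
(~R -> P): min(1, 1 − 0.72 + 0.6) = 0.88
(R | (~R -> P)) = max(0.28, 0.88) = 0.88
~(R | (~R -> P)): Łukasiewicz ¬ gives 1 − 0.88 = 0.12
(~(R | (~R -> P)) & P) = min(0.12, 0.6) = 0.12
((~Q -> R) -> (~(R | (~R -> P)) & P)): min(1, 1 − 0.72 + 0.12) = 0.4
(Q | Q) = max(0.44, 0.44) = 0.44
~(Q | Q): Łukasiewicz ¬ gives 1 − 0.44 = 0.56
(((~Q -> R) -> (~(R | (~R -> P)) & P)) | ~(Q | Q)) = max(0.4, 0.56) = 0.56
((((~Q -> R) -> (~(R | (~R -> P)) & P)) | ~(Q | Q)) -> R): min(1, 1 − 0.56 + 0.28) = 0.72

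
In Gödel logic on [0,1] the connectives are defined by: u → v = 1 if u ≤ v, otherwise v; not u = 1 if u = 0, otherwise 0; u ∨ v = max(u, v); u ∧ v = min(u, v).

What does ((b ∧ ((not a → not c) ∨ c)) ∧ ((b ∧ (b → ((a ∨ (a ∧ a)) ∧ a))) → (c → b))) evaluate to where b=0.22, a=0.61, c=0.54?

not a: Gödel ¬ of 0.61 = 0 (operand ≠ 0)
not c: Gödel ¬ of 0.54 = 0 (operand ≠ 0)
(not a → not c): 0 ≤ 0, so result = 1
((not a → not c) ∨ c) = max(1, 0.54) = 1
(b ∧ ((not a → not c) ∨ c)) = min(0.22, 1) = 0.22
(a ∧ a) = min(0.61, 0.61) = 0.61
(a ∨ (a ∧ a)) = max(0.61, 0.61) = 0.61
((a ∨ (a ∧ a)) ∧ a) = min(0.61, 0.61) = 0.61
(b → ((a ∨ (a ∧ a)) ∧ a)): 0.22 ≤ 0.61, so result = 1
(b ∧ (b → ((a ∨ (a ∧ a)) ∧ a))) = min(0.22, 1) = 0.22
(c → b): 0.54 > 0.22, so result = 0.22
((b ∧ (b → ((a ∨ (a ∧ a)) ∧ a))) → (c → b)): 0.22 ≤ 0.22, so result = 1
((b ∧ ((not a → not c) ∨ c)) ∧ ((b ∧ (b → ((a ∨ (a ∧ a)) ∧ a))) → (c → b))) = min(0.22, 1) = 0.22

0.22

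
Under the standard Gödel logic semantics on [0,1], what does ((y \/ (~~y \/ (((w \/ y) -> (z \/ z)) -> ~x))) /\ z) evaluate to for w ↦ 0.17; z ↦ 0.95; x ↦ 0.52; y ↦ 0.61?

0.95

~y: Gödel ¬ of 0.61 = 0 (operand ≠ 0)
~~y: Gödel ¬ of 0 = 1 (operand is 0)
(w \/ y) = max(0.17, 0.61) = 0.61
(z \/ z) = max(0.95, 0.95) = 0.95
((w \/ y) -> (z \/ z)): 0.61 ≤ 0.95, so result = 1
~x: Gödel ¬ of 0.52 = 0 (operand ≠ 0)
(((w \/ y) -> (z \/ z)) -> ~x): 1 > 0, so result = 0
(~~y \/ (((w \/ y) -> (z \/ z)) -> ~x)) = max(1, 0) = 1
(y \/ (~~y \/ (((w \/ y) -> (z \/ z)) -> ~x))) = max(0.61, 1) = 1
((y \/ (~~y \/ (((w \/ y) -> (z \/ z)) -> ~x))) /\ z) = min(1, 0.95) = 0.95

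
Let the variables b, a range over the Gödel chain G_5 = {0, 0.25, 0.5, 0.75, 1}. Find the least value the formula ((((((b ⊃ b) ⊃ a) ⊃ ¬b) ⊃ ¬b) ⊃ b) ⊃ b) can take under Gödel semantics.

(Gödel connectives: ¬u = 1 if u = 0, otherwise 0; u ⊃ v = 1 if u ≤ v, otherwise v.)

The minimum is attained at b = 0.25, a = 0:
  (b ⊃ b): 0.25 ≤ 0.25, so result = 1
  ((b ⊃ b) ⊃ a): 1 > 0, so result = 0
  ¬b: Gödel ¬ of 0.25 = 0 (operand ≠ 0)
  (((b ⊃ b) ⊃ a) ⊃ ¬b): 0 ≤ 0, so result = 1
  ¬b: Gödel ¬ of 0.25 = 0 (operand ≠ 0)
  ((((b ⊃ b) ⊃ a) ⊃ ¬b) ⊃ ¬b): 1 > 0, so result = 0
  (((((b ⊃ b) ⊃ a) ⊃ ¬b) ⊃ ¬b) ⊃ b): 0 ≤ 0.25, so result = 1
  ((((((b ⊃ b) ⊃ a) ⊃ ¬b) ⊃ ¬b) ⊃ b) ⊃ b): 1 > 0.25, so result = 0.25
Checking all 25 assignments confirms none give a value below 0.25.

0.25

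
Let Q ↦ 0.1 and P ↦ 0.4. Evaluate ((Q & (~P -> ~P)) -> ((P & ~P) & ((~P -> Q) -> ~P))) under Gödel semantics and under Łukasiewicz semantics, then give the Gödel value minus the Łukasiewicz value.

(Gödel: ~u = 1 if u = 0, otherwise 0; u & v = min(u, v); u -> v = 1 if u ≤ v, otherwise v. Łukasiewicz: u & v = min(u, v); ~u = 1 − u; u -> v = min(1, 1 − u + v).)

Gödel evaluation:
  ~P: Gödel ¬ of 0.4 = 0 (operand ≠ 0)
  ~P: Gödel ¬ of 0.4 = 0 (operand ≠ 0)
  (~P -> ~P): 0 ≤ 0, so result = 1
  (Q & (~P -> ~P)) = min(0.1, 1) = 0.1
  ~P: Gödel ¬ of 0.4 = 0 (operand ≠ 0)
  (P & ~P) = min(0.4, 0) = 0
  ~P: Gödel ¬ of 0.4 = 0 (operand ≠ 0)
  (~P -> Q): 0 ≤ 0.1, so result = 1
  ~P: Gödel ¬ of 0.4 = 0 (operand ≠ 0)
  ((~P -> Q) -> ~P): 1 > 0, so result = 0
  ((P & ~P) & ((~P -> Q) -> ~P)) = min(0, 0) = 0
  ((Q & (~P -> ~P)) -> ((P & ~P) & ((~P -> Q) -> ~P))): 0.1 > 0, so result = 0
  Gödel value = 0
Łukasiewicz evaluation:
  ~P: Łukasiewicz ¬ gives 1 − 0.4 = 0.6
  ~P: Łukasiewicz ¬ gives 1 − 0.4 = 0.6
  (~P -> ~P): min(1, 1 − 0.6 + 0.6) = 1
  (Q & (~P -> ~P)) = min(0.1, 1) = 0.1
  ~P: Łukasiewicz ¬ gives 1 − 0.4 = 0.6
  (P & ~P) = min(0.4, 0.6) = 0.4
  ~P: Łukasiewicz ¬ gives 1 − 0.4 = 0.6
  (~P -> Q): min(1, 1 − 0.6 + 0.1) = 0.5
  ~P: Łukasiewicz ¬ gives 1 − 0.4 = 0.6
  ((~P -> Q) -> ~P): min(1, 1 − 0.5 + 0.6) = 1
  ((P & ~P) & ((~P -> Q) -> ~P)) = min(0.4, 1) = 0.4
  ((Q & (~P -> ~P)) -> ((P & ~P) & ((~P -> Q) -> ~P))): min(1, 1 − 0.1 + 0.4) = 1
  Łukasiewicz value = 1
Difference: 0 − 1 = -1.00

-1.00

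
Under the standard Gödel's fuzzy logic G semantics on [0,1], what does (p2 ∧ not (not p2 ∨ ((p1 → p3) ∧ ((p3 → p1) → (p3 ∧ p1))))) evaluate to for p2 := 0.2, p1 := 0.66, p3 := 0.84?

0.00

not p2: Gödel ¬ of 0.2 = 0 (operand ≠ 0)
(p1 → p3): 0.66 ≤ 0.84, so result = 1
(p3 → p1): 0.84 > 0.66, so result = 0.66
(p3 ∧ p1) = min(0.84, 0.66) = 0.66
((p3 → p1) → (p3 ∧ p1)): 0.66 ≤ 0.66, so result = 1
((p1 → p3) ∧ ((p3 → p1) → (p3 ∧ p1))) = min(1, 1) = 1
(not p2 ∨ ((p1 → p3) ∧ ((p3 → p1) → (p3 ∧ p1)))) = max(0, 1) = 1
not (not p2 ∨ ((p1 → p3) ∧ ((p3 → p1) → (p3 ∧ p1)))): Gödel ¬ of 1 = 0 (operand ≠ 0)
(p2 ∧ not (not p2 ∨ ((p1 → p3) ∧ ((p3 → p1) → (p3 ∧ p1))))) = min(0.2, 0) = 0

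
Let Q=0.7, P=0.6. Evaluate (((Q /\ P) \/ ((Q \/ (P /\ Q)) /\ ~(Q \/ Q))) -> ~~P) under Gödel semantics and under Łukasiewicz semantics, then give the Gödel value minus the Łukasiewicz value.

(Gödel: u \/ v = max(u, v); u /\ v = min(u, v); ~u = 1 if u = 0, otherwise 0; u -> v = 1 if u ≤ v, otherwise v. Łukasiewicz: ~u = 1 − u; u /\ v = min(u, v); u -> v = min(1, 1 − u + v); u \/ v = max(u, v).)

0.00

Gödel evaluation:
  (Q /\ P) = min(0.7, 0.6) = 0.6
  (P /\ Q) = min(0.6, 0.7) = 0.6
  (Q \/ (P /\ Q)) = max(0.7, 0.6) = 0.7
  (Q \/ Q) = max(0.7, 0.7) = 0.7
  ~(Q \/ Q): Gödel ¬ of 0.7 = 0 (operand ≠ 0)
  ((Q \/ (P /\ Q)) /\ ~(Q \/ Q)) = min(0.7, 0) = 0
  ((Q /\ P) \/ ((Q \/ (P /\ Q)) /\ ~(Q \/ Q))) = max(0.6, 0) = 0.6
  ~P: Gödel ¬ of 0.6 = 0 (operand ≠ 0)
  ~~P: Gödel ¬ of 0 = 1 (operand is 0)
  (((Q /\ P) \/ ((Q \/ (P /\ Q)) /\ ~(Q \/ Q))) -> ~~P): 0.6 ≤ 1, so result = 1
  Gödel value = 1
Łukasiewicz evaluation:
  (Q /\ P) = min(0.7, 0.6) = 0.6
  (P /\ Q) = min(0.6, 0.7) = 0.6
  (Q \/ (P /\ Q)) = max(0.7, 0.6) = 0.7
  (Q \/ Q) = max(0.7, 0.7) = 0.7
  ~(Q \/ Q): Łukasiewicz ¬ gives 1 − 0.7 = 0.3
  ((Q \/ (P /\ Q)) /\ ~(Q \/ Q)) = min(0.7, 0.3) = 0.3
  ((Q /\ P) \/ ((Q \/ (P /\ Q)) /\ ~(Q \/ Q))) = max(0.6, 0.3) = 0.6
  ~P: Łukasiewicz ¬ gives 1 − 0.6 = 0.4
  ~~P: Łukasiewicz ¬ gives 1 − 0.4 = 0.6
  (((Q /\ P) \/ ((Q \/ (P /\ Q)) /\ ~(Q \/ Q))) -> ~~P): min(1, 1 − 0.6 + 0.6) = 1
  Łukasiewicz value = 1
Difference: 1 − 1 = 0.00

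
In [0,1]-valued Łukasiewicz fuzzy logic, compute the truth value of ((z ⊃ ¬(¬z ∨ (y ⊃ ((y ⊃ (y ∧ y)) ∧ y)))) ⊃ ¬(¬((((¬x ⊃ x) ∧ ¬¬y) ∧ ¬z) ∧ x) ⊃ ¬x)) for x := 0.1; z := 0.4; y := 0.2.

0.40

¬z: Łukasiewicz ¬ gives 1 − 0.4 = 0.6
(y ∧ y) = min(0.2, 0.2) = 0.2
(y ⊃ (y ∧ y)): min(1, 1 − 0.2 + 0.2) = 1
((y ⊃ (y ∧ y)) ∧ y) = min(1, 0.2) = 0.2
(y ⊃ ((y ⊃ (y ∧ y)) ∧ y)): min(1, 1 − 0.2 + 0.2) = 1
(¬z ∨ (y ⊃ ((y ⊃ (y ∧ y)) ∧ y))) = max(0.6, 1) = 1
¬(¬z ∨ (y ⊃ ((y ⊃ (y ∧ y)) ∧ y))): Łukasiewicz ¬ gives 1 − 1 = 0
(z ⊃ ¬(¬z ∨ (y ⊃ ((y ⊃ (y ∧ y)) ∧ y)))): min(1, 1 − 0.4 + 0) = 0.6
¬x: Łukasiewicz ¬ gives 1 − 0.1 = 0.9
(¬x ⊃ x): min(1, 1 − 0.9 + 0.1) = 0.2
¬y: Łukasiewicz ¬ gives 1 − 0.2 = 0.8
¬¬y: Łukasiewicz ¬ gives 1 − 0.8 = 0.2
((¬x ⊃ x) ∧ ¬¬y) = min(0.2, 0.2) = 0.2
¬z: Łukasiewicz ¬ gives 1 − 0.4 = 0.6
(((¬x ⊃ x) ∧ ¬¬y) ∧ ¬z) = min(0.2, 0.6) = 0.2
((((¬x ⊃ x) ∧ ¬¬y) ∧ ¬z) ∧ x) = min(0.2, 0.1) = 0.1
¬((((¬x ⊃ x) ∧ ¬¬y) ∧ ¬z) ∧ x): Łukasiewicz ¬ gives 1 − 0.1 = 0.9
¬x: Łukasiewicz ¬ gives 1 − 0.1 = 0.9
(¬((((¬x ⊃ x) ∧ ¬¬y) ∧ ¬z) ∧ x) ⊃ ¬x): min(1, 1 − 0.9 + 0.9) = 1
¬(¬((((¬x ⊃ x) ∧ ¬¬y) ∧ ¬z) ∧ x) ⊃ ¬x): Łukasiewicz ¬ gives 1 − 1 = 0
((z ⊃ ¬(¬z ∨ (y ⊃ ((y ⊃ (y ∧ y)) ∧ y)))) ⊃ ¬(¬((((¬x ⊃ x) ∧ ¬¬y) ∧ ¬z) ∧ x) ⊃ ¬x)): min(1, 1 − 0.6 + 0) = 0.4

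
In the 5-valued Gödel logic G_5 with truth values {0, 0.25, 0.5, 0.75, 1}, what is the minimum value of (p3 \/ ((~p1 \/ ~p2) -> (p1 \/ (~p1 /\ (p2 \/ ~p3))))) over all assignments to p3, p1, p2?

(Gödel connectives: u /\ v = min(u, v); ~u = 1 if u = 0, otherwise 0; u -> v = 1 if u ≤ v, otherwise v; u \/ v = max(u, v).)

0.25

The minimum is attained at p3 = 0, p1 = 0.25, p2 = 0:
  ~p1: Gödel ¬ of 0.25 = 0 (operand ≠ 0)
  ~p2: Gödel ¬ of 0 = 1 (operand is 0)
  (~p1 \/ ~p2) = max(0, 1) = 1
  ~p1: Gödel ¬ of 0.25 = 0 (operand ≠ 0)
  ~p3: Gödel ¬ of 0 = 1 (operand is 0)
  (p2 \/ ~p3) = max(0, 1) = 1
  (~p1 /\ (p2 \/ ~p3)) = min(0, 1) = 0
  (p1 \/ (~p1 /\ (p2 \/ ~p3))) = max(0.25, 0) = 0.25
  ((~p1 \/ ~p2) -> (p1 \/ (~p1 /\ (p2 \/ ~p3)))): 1 > 0.25, so result = 0.25
  (p3 \/ ((~p1 \/ ~p2) -> (p1 \/ (~p1 /\ (p2 \/ ~p3))))) = max(0, 0.25) = 0.25
Checking all 125 assignments confirms none give a value below 0.25.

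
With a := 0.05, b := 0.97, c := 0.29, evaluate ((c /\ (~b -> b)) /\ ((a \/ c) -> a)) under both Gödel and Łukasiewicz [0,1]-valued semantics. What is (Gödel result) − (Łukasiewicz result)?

-0.24

Gödel evaluation:
  ~b: Gödel ¬ of 0.97 = 0 (operand ≠ 0)
  (~b -> b): 0 ≤ 0.97, so result = 1
  (c /\ (~b -> b)) = min(0.29, 1) = 0.29
  (a \/ c) = max(0.05, 0.29) = 0.29
  ((a \/ c) -> a): 0.29 > 0.05, so result = 0.05
  ((c /\ (~b -> b)) /\ ((a \/ c) -> a)) = min(0.29, 0.05) = 0.05
  Gödel value = 0.05
Łukasiewicz evaluation:
  ~b: Łukasiewicz ¬ gives 1 − 0.97 = 0.03
  (~b -> b): min(1, 1 − 0.03 + 0.97) = 1
  (c /\ (~b -> b)) = min(0.29, 1) = 0.29
  (a \/ c) = max(0.05, 0.29) = 0.29
  ((a \/ c) -> a): min(1, 1 − 0.29 + 0.05) = 0.76
  ((c /\ (~b -> b)) /\ ((a \/ c) -> a)) = min(0.29, 0.76) = 0.29
  Łukasiewicz value = 0.29
Difference: 0.05 − 0.29 = -0.24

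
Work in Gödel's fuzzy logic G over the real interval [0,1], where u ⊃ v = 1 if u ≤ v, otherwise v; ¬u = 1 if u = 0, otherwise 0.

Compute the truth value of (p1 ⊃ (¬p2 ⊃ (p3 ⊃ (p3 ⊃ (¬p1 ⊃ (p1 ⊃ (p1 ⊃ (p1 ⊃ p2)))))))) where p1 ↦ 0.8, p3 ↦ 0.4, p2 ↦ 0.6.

1.00

¬p2: Gödel ¬ of 0.6 = 0 (operand ≠ 0)
¬p1: Gödel ¬ of 0.8 = 0 (operand ≠ 0)
(p1 ⊃ p2): 0.8 > 0.6, so result = 0.6
(p1 ⊃ (p1 ⊃ p2)): 0.8 > 0.6, so result = 0.6
(p1 ⊃ (p1 ⊃ (p1 ⊃ p2))): 0.8 > 0.6, so result = 0.6
(¬p1 ⊃ (p1 ⊃ (p1 ⊃ (p1 ⊃ p2)))): 0 ≤ 0.6, so result = 1
(p3 ⊃ (¬p1 ⊃ (p1 ⊃ (p1 ⊃ (p1 ⊃ p2))))): 0.4 ≤ 1, so result = 1
(p3 ⊃ (p3 ⊃ (¬p1 ⊃ (p1 ⊃ (p1 ⊃ (p1 ⊃ p2)))))): 0.4 ≤ 1, so result = 1
(¬p2 ⊃ (p3 ⊃ (p3 ⊃ (¬p1 ⊃ (p1 ⊃ (p1 ⊃ (p1 ⊃ p2))))))): 0 ≤ 1, so result = 1
(p1 ⊃ (¬p2 ⊃ (p3 ⊃ (p3 ⊃ (¬p1 ⊃ (p1 ⊃ (p1 ⊃ (p1 ⊃ p2)))))))): 0.8 ≤ 1, so result = 1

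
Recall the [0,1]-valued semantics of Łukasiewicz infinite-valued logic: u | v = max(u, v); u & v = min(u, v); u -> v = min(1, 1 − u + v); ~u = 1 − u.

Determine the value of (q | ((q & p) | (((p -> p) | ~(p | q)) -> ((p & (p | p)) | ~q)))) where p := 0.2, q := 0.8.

0.80

(q & p) = min(0.8, 0.2) = 0.2
(p -> p): min(1, 1 − 0.2 + 0.2) = 1
(p | q) = max(0.2, 0.8) = 0.8
~(p | q): Łukasiewicz ¬ gives 1 − 0.8 = 0.2
((p -> p) | ~(p | q)) = max(1, 0.2) = 1
(p | p) = max(0.2, 0.2) = 0.2
(p & (p | p)) = min(0.2, 0.2) = 0.2
~q: Łukasiewicz ¬ gives 1 − 0.8 = 0.2
((p & (p | p)) | ~q) = max(0.2, 0.2) = 0.2
(((p -> p) | ~(p | q)) -> ((p & (p | p)) | ~q)): min(1, 1 − 1 + 0.2) = 0.2
((q & p) | (((p -> p) | ~(p | q)) -> ((p & (p | p)) | ~q))) = max(0.2, 0.2) = 0.2
(q | ((q & p) | (((p -> p) | ~(p | q)) -> ((p & (p | p)) | ~q)))) = max(0.8, 0.2) = 0.8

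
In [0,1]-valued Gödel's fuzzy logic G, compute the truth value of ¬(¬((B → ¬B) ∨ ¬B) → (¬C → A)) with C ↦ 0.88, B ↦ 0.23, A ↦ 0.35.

0.00

¬B: Gödel ¬ of 0.23 = 0 (operand ≠ 0)
(B → ¬B): 0.23 > 0, so result = 0
¬B: Gödel ¬ of 0.23 = 0 (operand ≠ 0)
((B → ¬B) ∨ ¬B) = max(0, 0) = 0
¬((B → ¬B) ∨ ¬B): Gödel ¬ of 0 = 1 (operand is 0)
¬C: Gödel ¬ of 0.88 = 0 (operand ≠ 0)
(¬C → A): 0 ≤ 0.35, so result = 1
(¬((B → ¬B) ∨ ¬B) → (¬C → A)): 1 ≤ 1, so result = 1
¬(¬((B → ¬B) ∨ ¬B) → (¬C → A)): Gödel ¬ of 1 = 0 (operand ≠ 0)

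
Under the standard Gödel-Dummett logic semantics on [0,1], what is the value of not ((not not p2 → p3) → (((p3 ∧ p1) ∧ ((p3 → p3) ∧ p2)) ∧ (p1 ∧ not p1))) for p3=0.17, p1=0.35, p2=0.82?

1.00

not p2: Gödel ¬ of 0.82 = 0 (operand ≠ 0)
not not p2: Gödel ¬ of 0 = 1 (operand is 0)
(not not p2 → p3): 1 > 0.17, so result = 0.17
(p3 ∧ p1) = min(0.17, 0.35) = 0.17
(p3 → p3): 0.17 ≤ 0.17, so result = 1
((p3 → p3) ∧ p2) = min(1, 0.82) = 0.82
((p3 ∧ p1) ∧ ((p3 → p3) ∧ p2)) = min(0.17, 0.82) = 0.17
not p1: Gödel ¬ of 0.35 = 0 (operand ≠ 0)
(p1 ∧ not p1) = min(0.35, 0) = 0
(((p3 ∧ p1) ∧ ((p3 → p3) ∧ p2)) ∧ (p1 ∧ not p1)) = min(0.17, 0) = 0
((not not p2 → p3) → (((p3 ∧ p1) ∧ ((p3 → p3) ∧ p2)) ∧ (p1 ∧ not p1))): 0.17 > 0, so result = 0
not ((not not p2 → p3) → (((p3 ∧ p1) ∧ ((p3 → p3) ∧ p2)) ∧ (p1 ∧ not p1))): Gödel ¬ of 0 = 1 (operand is 0)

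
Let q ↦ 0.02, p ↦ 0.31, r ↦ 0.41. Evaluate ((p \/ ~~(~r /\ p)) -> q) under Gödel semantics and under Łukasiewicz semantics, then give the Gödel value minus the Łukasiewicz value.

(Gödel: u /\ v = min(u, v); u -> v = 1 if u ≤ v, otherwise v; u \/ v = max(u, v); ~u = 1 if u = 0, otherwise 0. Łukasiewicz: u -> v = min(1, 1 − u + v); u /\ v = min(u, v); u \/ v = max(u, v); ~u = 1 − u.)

Gödel evaluation:
  ~r: Gödel ¬ of 0.41 = 0 (operand ≠ 0)
  (~r /\ p) = min(0, 0.31) = 0
  ~(~r /\ p): Gödel ¬ of 0 = 1 (operand is 0)
  ~~(~r /\ p): Gödel ¬ of 1 = 0 (operand ≠ 0)
  (p \/ ~~(~r /\ p)) = max(0.31, 0) = 0.31
  ((p \/ ~~(~r /\ p)) -> q): 0.31 > 0.02, so result = 0.02
  Gödel value = 0.02
Łukasiewicz evaluation:
  ~r: Łukasiewicz ¬ gives 1 − 0.41 = 0.59
  (~r /\ p) = min(0.59, 0.31) = 0.31
  ~(~r /\ p): Łukasiewicz ¬ gives 1 − 0.31 = 0.69
  ~~(~r /\ p): Łukasiewicz ¬ gives 1 − 0.69 = 0.31
  (p \/ ~~(~r /\ p)) = max(0.31, 0.31) = 0.31
  ((p \/ ~~(~r /\ p)) -> q): min(1, 1 − 0.31 + 0.02) = 0.71
  Łukasiewicz value = 0.71
Difference: 0.02 − 0.71 = -0.69

-0.69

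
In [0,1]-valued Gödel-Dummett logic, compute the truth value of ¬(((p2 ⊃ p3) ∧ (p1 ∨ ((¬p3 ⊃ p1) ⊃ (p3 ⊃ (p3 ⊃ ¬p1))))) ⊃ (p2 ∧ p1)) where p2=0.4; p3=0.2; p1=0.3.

0.00

(p2 ⊃ p3): 0.4 > 0.2, so result = 0.2
¬p3: Gödel ¬ of 0.2 = 0 (operand ≠ 0)
(¬p3 ⊃ p1): 0 ≤ 0.3, so result = 1
¬p1: Gödel ¬ of 0.3 = 0 (operand ≠ 0)
(p3 ⊃ ¬p1): 0.2 > 0, so result = 0
(p3 ⊃ (p3 ⊃ ¬p1)): 0.2 > 0, so result = 0
((¬p3 ⊃ p1) ⊃ (p3 ⊃ (p3 ⊃ ¬p1))): 1 > 0, so result = 0
(p1 ∨ ((¬p3 ⊃ p1) ⊃ (p3 ⊃ (p3 ⊃ ¬p1)))) = max(0.3, 0) = 0.3
((p2 ⊃ p3) ∧ (p1 ∨ ((¬p3 ⊃ p1) ⊃ (p3 ⊃ (p3 ⊃ ¬p1))))) = min(0.2, 0.3) = 0.2
(p2 ∧ p1) = min(0.4, 0.3) = 0.3
(((p2 ⊃ p3) ∧ (p1 ∨ ((¬p3 ⊃ p1) ⊃ (p3 ⊃ (p3 ⊃ ¬p1))))) ⊃ (p2 ∧ p1)): 0.2 ≤ 0.3, so result = 1
¬(((p2 ⊃ p3) ∧ (p1 ∨ ((¬p3 ⊃ p1) ⊃ (p3 ⊃ (p3 ⊃ ¬p1))))) ⊃ (p2 ∧ p1)): Gödel ¬ of 1 = 0 (operand ≠ 0)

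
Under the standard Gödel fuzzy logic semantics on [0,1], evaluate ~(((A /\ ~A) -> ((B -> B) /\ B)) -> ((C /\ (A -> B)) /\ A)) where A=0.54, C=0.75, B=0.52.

0.00

~A: Gödel ¬ of 0.54 = 0 (operand ≠ 0)
(A /\ ~A) = min(0.54, 0) = 0
(B -> B): 0.52 ≤ 0.52, so result = 1
((B -> B) /\ B) = min(1, 0.52) = 0.52
((A /\ ~A) -> ((B -> B) /\ B)): 0 ≤ 0.52, so result = 1
(A -> B): 0.54 > 0.52, so result = 0.52
(C /\ (A -> B)) = min(0.75, 0.52) = 0.52
((C /\ (A -> B)) /\ A) = min(0.52, 0.54) = 0.52
(((A /\ ~A) -> ((B -> B) /\ B)) -> ((C /\ (A -> B)) /\ A)): 1 > 0.52, so result = 0.52
~(((A /\ ~A) -> ((B -> B) /\ B)) -> ((C /\ (A -> B)) /\ A)): Gödel ¬ of 0.52 = 0 (operand ≠ 0)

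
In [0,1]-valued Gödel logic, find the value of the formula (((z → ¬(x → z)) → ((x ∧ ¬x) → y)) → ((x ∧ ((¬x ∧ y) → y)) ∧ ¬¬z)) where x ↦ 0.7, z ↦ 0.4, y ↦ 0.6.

(x → z): 0.7 > 0.4, so result = 0.4
¬(x → z): Gödel ¬ of 0.4 = 0 (operand ≠ 0)
(z → ¬(x → z)): 0.4 > 0, so result = 0
¬x: Gödel ¬ of 0.7 = 0 (operand ≠ 0)
(x ∧ ¬x) = min(0.7, 0) = 0
((x ∧ ¬x) → y): 0 ≤ 0.6, so result = 1
((z → ¬(x → z)) → ((x ∧ ¬x) → y)): 0 ≤ 1, so result = 1
¬x: Gödel ¬ of 0.7 = 0 (operand ≠ 0)
(¬x ∧ y) = min(0, 0.6) = 0
((¬x ∧ y) → y): 0 ≤ 0.6, so result = 1
(x ∧ ((¬x ∧ y) → y)) = min(0.7, 1) = 0.7
¬z: Gödel ¬ of 0.4 = 0 (operand ≠ 0)
¬¬z: Gödel ¬ of 0 = 1 (operand is 0)
((x ∧ ((¬x ∧ y) → y)) ∧ ¬¬z) = min(0.7, 1) = 0.7
(((z → ¬(x → z)) → ((x ∧ ¬x) → y)) → ((x ∧ ((¬x ∧ y) → y)) ∧ ¬¬z)): 1 > 0.7, so result = 0.7

0.70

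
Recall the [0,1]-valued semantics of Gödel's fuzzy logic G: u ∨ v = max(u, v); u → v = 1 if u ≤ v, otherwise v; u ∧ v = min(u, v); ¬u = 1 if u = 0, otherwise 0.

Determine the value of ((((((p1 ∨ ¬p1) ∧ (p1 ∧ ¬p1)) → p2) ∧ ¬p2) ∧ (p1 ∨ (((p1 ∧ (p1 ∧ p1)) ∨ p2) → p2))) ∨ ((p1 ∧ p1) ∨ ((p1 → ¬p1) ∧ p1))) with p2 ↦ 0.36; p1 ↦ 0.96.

0.96

¬p1: Gödel ¬ of 0.96 = 0 (operand ≠ 0)
(p1 ∨ ¬p1) = max(0.96, 0) = 0.96
¬p1: Gödel ¬ of 0.96 = 0 (operand ≠ 0)
(p1 ∧ ¬p1) = min(0.96, 0) = 0
((p1 ∨ ¬p1) ∧ (p1 ∧ ¬p1)) = min(0.96, 0) = 0
(((p1 ∨ ¬p1) ∧ (p1 ∧ ¬p1)) → p2): 0 ≤ 0.36, so result = 1
¬p2: Gödel ¬ of 0.36 = 0 (operand ≠ 0)
((((p1 ∨ ¬p1) ∧ (p1 ∧ ¬p1)) → p2) ∧ ¬p2) = min(1, 0) = 0
(p1 ∧ p1) = min(0.96, 0.96) = 0.96
(p1 ∧ (p1 ∧ p1)) = min(0.96, 0.96) = 0.96
((p1 ∧ (p1 ∧ p1)) ∨ p2) = max(0.96, 0.36) = 0.96
(((p1 ∧ (p1 ∧ p1)) ∨ p2) → p2): 0.96 > 0.36, so result = 0.36
(p1 ∨ (((p1 ∧ (p1 ∧ p1)) ∨ p2) → p2)) = max(0.96, 0.36) = 0.96
(((((p1 ∨ ¬p1) ∧ (p1 ∧ ¬p1)) → p2) ∧ ¬p2) ∧ (p1 ∨ (((p1 ∧ (p1 ∧ p1)) ∨ p2) → p2))) = min(0, 0.96) = 0
(p1 ∧ p1) = min(0.96, 0.96) = 0.96
¬p1: Gödel ¬ of 0.96 = 0 (operand ≠ 0)
(p1 → ¬p1): 0.96 > 0, so result = 0
((p1 → ¬p1) ∧ p1) = min(0, 0.96) = 0
((p1 ∧ p1) ∨ ((p1 → ¬p1) ∧ p1)) = max(0.96, 0) = 0.96
((((((p1 ∨ ¬p1) ∧ (p1 ∧ ¬p1)) → p2) ∧ ¬p2) ∧ (p1 ∨ (((p1 ∧ (p1 ∧ p1)) ∨ p2) → p2))) ∨ ((p1 ∧ p1) ∨ ((p1 → ¬p1) ∧ p1))) = max(0, 0.96) = 0.96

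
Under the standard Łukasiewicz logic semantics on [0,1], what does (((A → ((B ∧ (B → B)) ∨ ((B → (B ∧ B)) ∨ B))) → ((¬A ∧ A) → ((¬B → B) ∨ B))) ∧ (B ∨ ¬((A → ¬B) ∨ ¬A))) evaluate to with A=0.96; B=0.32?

(B → B): min(1, 1 − 0.32 + 0.32) = 1
(B ∧ (B → B)) = min(0.32, 1) = 0.32
(B ∧ B) = min(0.32, 0.32) = 0.32
(B → (B ∧ B)): min(1, 1 − 0.32 + 0.32) = 1
((B → (B ∧ B)) ∨ B) = max(1, 0.32) = 1
((B ∧ (B → B)) ∨ ((B → (B ∧ B)) ∨ B)) = max(0.32, 1) = 1
(A → ((B ∧ (B → B)) ∨ ((B → (B ∧ B)) ∨ B))): min(1, 1 − 0.96 + 1) = 1
¬A: Łukasiewicz ¬ gives 1 − 0.96 = 0.04
(¬A ∧ A) = min(0.04, 0.96) = 0.04
¬B: Łukasiewicz ¬ gives 1 − 0.32 = 0.68
(¬B → B): min(1, 1 − 0.68 + 0.32) = 0.64
((¬B → B) ∨ B) = max(0.64, 0.32) = 0.64
((¬A ∧ A) → ((¬B → B) ∨ B)): min(1, 1 − 0.04 + 0.64) = 1
((A → ((B ∧ (B → B)) ∨ ((B → (B ∧ B)) ∨ B))) → ((¬A ∧ A) → ((¬B → B) ∨ B))): min(1, 1 − 1 + 1) = 1
¬B: Łukasiewicz ¬ gives 1 − 0.32 = 0.68
(A → ¬B): min(1, 1 − 0.96 + 0.68) = 0.72
¬A: Łukasiewicz ¬ gives 1 − 0.96 = 0.04
((A → ¬B) ∨ ¬A) = max(0.72, 0.04) = 0.72
¬((A → ¬B) ∨ ¬A): Łukasiewicz ¬ gives 1 − 0.72 = 0.28
(B ∨ ¬((A → ¬B) ∨ ¬A)) = max(0.32, 0.28) = 0.32
(((A → ((B ∧ (B → B)) ∨ ((B → (B ∧ B)) ∨ B))) → ((¬A ∧ A) → ((¬B → B) ∨ B))) ∧ (B ∨ ¬((A → ¬B) ∨ ¬A))) = min(1, 0.32) = 0.32

0.32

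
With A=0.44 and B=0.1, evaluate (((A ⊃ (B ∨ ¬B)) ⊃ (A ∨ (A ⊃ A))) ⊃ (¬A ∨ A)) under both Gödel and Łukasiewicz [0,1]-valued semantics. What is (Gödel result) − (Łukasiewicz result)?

-0.12

Gödel evaluation:
  ¬B: Gödel ¬ of 0.1 = 0 (operand ≠ 0)
  (B ∨ ¬B) = max(0.1, 0) = 0.1
  (A ⊃ (B ∨ ¬B)): 0.44 > 0.1, so result = 0.1
  (A ⊃ A): 0.44 ≤ 0.44, so result = 1
  (A ∨ (A ⊃ A)) = max(0.44, 1) = 1
  ((A ⊃ (B ∨ ¬B)) ⊃ (A ∨ (A ⊃ A))): 0.1 ≤ 1, so result = 1
  ¬A: Gödel ¬ of 0.44 = 0 (operand ≠ 0)
  (¬A ∨ A) = max(0, 0.44) = 0.44
  (((A ⊃ (B ∨ ¬B)) ⊃ (A ∨ (A ⊃ A))) ⊃ (¬A ∨ A)): 1 > 0.44, so result = 0.44
  Gödel value = 0.44
Łukasiewicz evaluation:
  ¬B: Łukasiewicz ¬ gives 1 − 0.1 = 0.9
  (B ∨ ¬B) = max(0.1, 0.9) = 0.9
  (A ⊃ (B ∨ ¬B)): min(1, 1 − 0.44 + 0.9) = 1
  (A ⊃ A): min(1, 1 − 0.44 + 0.44) = 1
  (A ∨ (A ⊃ A)) = max(0.44, 1) = 1
  ((A ⊃ (B ∨ ¬B)) ⊃ (A ∨ (A ⊃ A))): min(1, 1 − 1 + 1) = 1
  ¬A: Łukasiewicz ¬ gives 1 − 0.44 = 0.56
  (¬A ∨ A) = max(0.56, 0.44) = 0.56
  (((A ⊃ (B ∨ ¬B)) ⊃ (A ∨ (A ⊃ A))) ⊃ (¬A ∨ A)): min(1, 1 − 1 + 0.56) = 0.56
  Łukasiewicz value = 0.56
Difference: 0.44 − 0.56 = -0.12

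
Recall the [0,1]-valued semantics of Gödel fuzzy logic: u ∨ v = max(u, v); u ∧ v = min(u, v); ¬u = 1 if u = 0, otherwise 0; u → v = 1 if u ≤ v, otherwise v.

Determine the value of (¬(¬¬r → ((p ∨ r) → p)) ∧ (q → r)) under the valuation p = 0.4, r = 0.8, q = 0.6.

¬r: Gödel ¬ of 0.8 = 0 (operand ≠ 0)
¬¬r: Gödel ¬ of 0 = 1 (operand is 0)
(p ∨ r) = max(0.4, 0.8) = 0.8
((p ∨ r) → p): 0.8 > 0.4, so result = 0.4
(¬¬r → ((p ∨ r) → p)): 1 > 0.4, so result = 0.4
¬(¬¬r → ((p ∨ r) → p)): Gödel ¬ of 0.4 = 0 (operand ≠ 0)
(q → r): 0.6 ≤ 0.8, so result = 1
(¬(¬¬r → ((p ∨ r) → p)) ∧ (q → r)) = min(0, 1) = 0

0.00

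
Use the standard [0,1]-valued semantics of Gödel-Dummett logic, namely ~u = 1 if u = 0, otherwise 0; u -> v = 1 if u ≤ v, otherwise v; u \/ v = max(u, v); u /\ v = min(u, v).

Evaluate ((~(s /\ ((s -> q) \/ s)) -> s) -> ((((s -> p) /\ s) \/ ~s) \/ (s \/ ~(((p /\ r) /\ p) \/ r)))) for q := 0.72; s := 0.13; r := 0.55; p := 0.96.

0.13

(s -> q): 0.13 ≤ 0.72, so result = 1
((s -> q) \/ s) = max(1, 0.13) = 1
(s /\ ((s -> q) \/ s)) = min(0.13, 1) = 0.13
~(s /\ ((s -> q) \/ s)): Gödel ¬ of 0.13 = 0 (operand ≠ 0)
(~(s /\ ((s -> q) \/ s)) -> s): 0 ≤ 0.13, so result = 1
(s -> p): 0.13 ≤ 0.96, so result = 1
((s -> p) /\ s) = min(1, 0.13) = 0.13
~s: Gödel ¬ of 0.13 = 0 (operand ≠ 0)
(((s -> p) /\ s) \/ ~s) = max(0.13, 0) = 0.13
(p /\ r) = min(0.96, 0.55) = 0.55
((p /\ r) /\ p) = min(0.55, 0.96) = 0.55
(((p /\ r) /\ p) \/ r) = max(0.55, 0.55) = 0.55
~(((p /\ r) /\ p) \/ r): Gödel ¬ of 0.55 = 0 (operand ≠ 0)
(s \/ ~(((p /\ r) /\ p) \/ r)) = max(0.13, 0) = 0.13
((((s -> p) /\ s) \/ ~s) \/ (s \/ ~(((p /\ r) /\ p) \/ r))) = max(0.13, 0.13) = 0.13
((~(s /\ ((s -> q) \/ s)) -> s) -> ((((s -> p) /\ s) \/ ~s) \/ (s \/ ~(((p /\ r) /\ p) \/ r)))): 1 > 0.13, so result = 0.13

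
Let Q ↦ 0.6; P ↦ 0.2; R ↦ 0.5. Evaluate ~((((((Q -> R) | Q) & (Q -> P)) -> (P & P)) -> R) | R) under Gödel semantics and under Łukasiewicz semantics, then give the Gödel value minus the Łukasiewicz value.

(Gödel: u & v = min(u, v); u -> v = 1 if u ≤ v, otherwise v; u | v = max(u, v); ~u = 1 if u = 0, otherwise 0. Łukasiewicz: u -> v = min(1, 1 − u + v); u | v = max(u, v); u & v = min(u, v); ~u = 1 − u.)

-0.10

Gödel evaluation:
  (Q -> R): 0.6 > 0.5, so result = 0.5
  ((Q -> R) | Q) = max(0.5, 0.6) = 0.6
  (Q -> P): 0.6 > 0.2, so result = 0.2
  (((Q -> R) | Q) & (Q -> P)) = min(0.6, 0.2) = 0.2
  (P & P) = min(0.2, 0.2) = 0.2
  ((((Q -> R) | Q) & (Q -> P)) -> (P & P)): 0.2 ≤ 0.2, so result = 1
  (((((Q -> R) | Q) & (Q -> P)) -> (P & P)) -> R): 1 > 0.5, so result = 0.5
  ((((((Q -> R) | Q) & (Q -> P)) -> (P & P)) -> R) | R) = max(0.5, 0.5) = 0.5
  ~((((((Q -> R) | Q) & (Q -> P)) -> (P & P)) -> R) | R): Gödel ¬ of 0.5 = 0 (operand ≠ 0)
  Gödel value = 0
Łukasiewicz evaluation:
  (Q -> R): min(1, 1 − 0.6 + 0.5) = 0.9
  ((Q -> R) | Q) = max(0.9, 0.6) = 0.9
  (Q -> P): min(1, 1 − 0.6 + 0.2) = 0.6
  (((Q -> R) | Q) & (Q -> P)) = min(0.9, 0.6) = 0.6
  (P & P) = min(0.2, 0.2) = 0.2
  ((((Q -> R) | Q) & (Q -> P)) -> (P & P)): min(1, 1 − 0.6 + 0.2) = 0.6
  (((((Q -> R) | Q) & (Q -> P)) -> (P & P)) -> R): min(1, 1 − 0.6 + 0.5) = 0.9
  ((((((Q -> R) | Q) & (Q -> P)) -> (P & P)) -> R) | R) = max(0.9, 0.5) = 0.9
  ~((((((Q -> R) | Q) & (Q -> P)) -> (P & P)) -> R) | R): Łukasiewicz ¬ gives 1 − 0.9 = 0.1
  Łukasiewicz value = 0.1
Difference: 0 − 0.1 = -0.10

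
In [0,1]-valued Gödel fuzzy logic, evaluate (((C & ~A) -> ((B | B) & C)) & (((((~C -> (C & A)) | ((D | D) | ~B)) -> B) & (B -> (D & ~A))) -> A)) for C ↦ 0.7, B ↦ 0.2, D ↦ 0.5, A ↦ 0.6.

1.00

~A: Gödel ¬ of 0.6 = 0 (operand ≠ 0)
(C & ~A) = min(0.7, 0) = 0
(B | B) = max(0.2, 0.2) = 0.2
((B | B) & C) = min(0.2, 0.7) = 0.2
((C & ~A) -> ((B | B) & C)): 0 ≤ 0.2, so result = 1
~C: Gödel ¬ of 0.7 = 0 (operand ≠ 0)
(C & A) = min(0.7, 0.6) = 0.6
(~C -> (C & A)): 0 ≤ 0.6, so result = 1
(D | D) = max(0.5, 0.5) = 0.5
~B: Gödel ¬ of 0.2 = 0 (operand ≠ 0)
((D | D) | ~B) = max(0.5, 0) = 0.5
((~C -> (C & A)) | ((D | D) | ~B)) = max(1, 0.5) = 1
(((~C -> (C & A)) | ((D | D) | ~B)) -> B): 1 > 0.2, so result = 0.2
~A: Gödel ¬ of 0.6 = 0 (operand ≠ 0)
(D & ~A) = min(0.5, 0) = 0
(B -> (D & ~A)): 0.2 > 0, so result = 0
((((~C -> (C & A)) | ((D | D) | ~B)) -> B) & (B -> (D & ~A))) = min(0.2, 0) = 0
(((((~C -> (C & A)) | ((D | D) | ~B)) -> B) & (B -> (D & ~A))) -> A): 0 ≤ 0.6, so result = 1
(((C & ~A) -> ((B | B) & C)) & (((((~C -> (C & A)) | ((D | D) | ~B)) -> B) & (B -> (D & ~A))) -> A)) = min(1, 1) = 1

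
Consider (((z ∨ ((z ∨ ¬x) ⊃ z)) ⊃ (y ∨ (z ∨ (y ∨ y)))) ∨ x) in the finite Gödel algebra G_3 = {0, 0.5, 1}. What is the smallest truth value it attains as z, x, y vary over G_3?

The minimum is attained at z = 0, x = 0.5, y = 0:
  ¬x: Gödel ¬ of 0.5 = 0 (operand ≠ 0)
  (z ∨ ¬x) = max(0, 0) = 0
  ((z ∨ ¬x) ⊃ z): 0 ≤ 0, so result = 1
  (z ∨ ((z ∨ ¬x) ⊃ z)) = max(0, 1) = 1
  (y ∨ y) = max(0, 0) = 0
  (z ∨ (y ∨ y)) = max(0, 0) = 0
  (y ∨ (z ∨ (y ∨ y))) = max(0, 0) = 0
  ((z ∨ ((z ∨ ¬x) ⊃ z)) ⊃ (y ∨ (z ∨ (y ∨ y)))): 1 > 0, so result = 0
  (((z ∨ ((z ∨ ¬x) ⊃ z)) ⊃ (y ∨ (z ∨ (y ∨ y)))) ∨ x) = max(0, 0.5) = 0.5
Checking all 27 assignments confirms none give a value below 0.50.

0.50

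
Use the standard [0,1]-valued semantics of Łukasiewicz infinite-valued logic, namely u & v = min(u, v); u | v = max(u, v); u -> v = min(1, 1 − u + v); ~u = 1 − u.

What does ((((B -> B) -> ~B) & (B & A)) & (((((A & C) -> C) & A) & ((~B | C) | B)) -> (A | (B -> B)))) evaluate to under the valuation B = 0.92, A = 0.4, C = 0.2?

(B -> B): min(1, 1 − 0.92 + 0.92) = 1
~B: Łukasiewicz ¬ gives 1 − 0.92 = 0.08
((B -> B) -> ~B): min(1, 1 − 1 + 0.08) = 0.08
(B & A) = min(0.92, 0.4) = 0.4
(((B -> B) -> ~B) & (B & A)) = min(0.08, 0.4) = 0.08
(A & C) = min(0.4, 0.2) = 0.2
((A & C) -> C): min(1, 1 − 0.2 + 0.2) = 1
(((A & C) -> C) & A) = min(1, 0.4) = 0.4
~B: Łukasiewicz ¬ gives 1 − 0.92 = 0.08
(~B | C) = max(0.08, 0.2) = 0.2
((~B | C) | B) = max(0.2, 0.92) = 0.92
((((A & C) -> C) & A) & ((~B | C) | B)) = min(0.4, 0.92) = 0.4
(B -> B): min(1, 1 − 0.92 + 0.92) = 1
(A | (B -> B)) = max(0.4, 1) = 1
(((((A & C) -> C) & A) & ((~B | C) | B)) -> (A | (B -> B))): min(1, 1 − 0.4 + 1) = 1
((((B -> B) -> ~B) & (B & A)) & (((((A & C) -> C) & A) & ((~B | C) | B)) -> (A | (B -> B)))) = min(0.08, 1) = 0.08

0.08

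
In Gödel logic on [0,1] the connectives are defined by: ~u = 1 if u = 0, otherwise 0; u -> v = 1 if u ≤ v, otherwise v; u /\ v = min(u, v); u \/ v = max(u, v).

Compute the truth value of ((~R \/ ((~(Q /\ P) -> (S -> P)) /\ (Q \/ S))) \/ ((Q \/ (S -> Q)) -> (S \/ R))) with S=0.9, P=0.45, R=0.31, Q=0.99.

0.99

~R: Gödel ¬ of 0.31 = 0 (operand ≠ 0)
(Q /\ P) = min(0.99, 0.45) = 0.45
~(Q /\ P): Gödel ¬ of 0.45 = 0 (operand ≠ 0)
(S -> P): 0.9 > 0.45, so result = 0.45
(~(Q /\ P) -> (S -> P)): 0 ≤ 0.45, so result = 1
(Q \/ S) = max(0.99, 0.9) = 0.99
((~(Q /\ P) -> (S -> P)) /\ (Q \/ S)) = min(1, 0.99) = 0.99
(~R \/ ((~(Q /\ P) -> (S -> P)) /\ (Q \/ S))) = max(0, 0.99) = 0.99
(S -> Q): 0.9 ≤ 0.99, so result = 1
(Q \/ (S -> Q)) = max(0.99, 1) = 1
(S \/ R) = max(0.9, 0.31) = 0.9
((Q \/ (S -> Q)) -> (S \/ R)): 1 > 0.9, so result = 0.9
((~R \/ ((~(Q /\ P) -> (S -> P)) /\ (Q \/ S))) \/ ((Q \/ (S -> Q)) -> (S \/ R))) = max(0.99, 0.9) = 0.99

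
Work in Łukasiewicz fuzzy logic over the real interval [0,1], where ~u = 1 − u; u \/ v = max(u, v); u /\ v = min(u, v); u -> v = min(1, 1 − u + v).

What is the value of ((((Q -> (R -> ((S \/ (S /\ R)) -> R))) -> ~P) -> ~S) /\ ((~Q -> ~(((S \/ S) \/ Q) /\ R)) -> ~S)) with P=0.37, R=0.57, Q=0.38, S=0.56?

(S /\ R) = min(0.56, 0.57) = 0.56
(S \/ (S /\ R)) = max(0.56, 0.56) = 0.56
((S \/ (S /\ R)) -> R): min(1, 1 − 0.56 + 0.57) = 1
(R -> ((S \/ (S /\ R)) -> R)): min(1, 1 − 0.57 + 1) = 1
(Q -> (R -> ((S \/ (S /\ R)) -> R))): min(1, 1 − 0.38 + 1) = 1
~P: Łukasiewicz ¬ gives 1 − 0.37 = 0.63
((Q -> (R -> ((S \/ (S /\ R)) -> R))) -> ~P): min(1, 1 − 1 + 0.63) = 0.63
~S: Łukasiewicz ¬ gives 1 − 0.56 = 0.44
(((Q -> (R -> ((S \/ (S /\ R)) -> R))) -> ~P) -> ~S): min(1, 1 − 0.63 + 0.44) = 0.81
~Q: Łukasiewicz ¬ gives 1 − 0.38 = 0.62
(S \/ S) = max(0.56, 0.56) = 0.56
((S \/ S) \/ Q) = max(0.56, 0.38) = 0.56
(((S \/ S) \/ Q) /\ R) = min(0.56, 0.57) = 0.56
~(((S \/ S) \/ Q) /\ R): Łukasiewicz ¬ gives 1 − 0.56 = 0.44
(~Q -> ~(((S \/ S) \/ Q) /\ R)): min(1, 1 − 0.62 + 0.44) = 0.82
~S: Łukasiewicz ¬ gives 1 − 0.56 = 0.44
((~Q -> ~(((S \/ S) \/ Q) /\ R)) -> ~S): min(1, 1 − 0.82 + 0.44) = 0.62
((((Q -> (R -> ((S \/ (S /\ R)) -> R))) -> ~P) -> ~S) /\ ((~Q -> ~(((S \/ S) \/ Q) /\ R)) -> ~S)) = min(0.81, 0.62) = 0.62

0.62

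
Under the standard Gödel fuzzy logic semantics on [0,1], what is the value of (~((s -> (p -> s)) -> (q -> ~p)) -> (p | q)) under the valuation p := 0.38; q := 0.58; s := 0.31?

(p -> s): 0.38 > 0.31, so result = 0.31
(s -> (p -> s)): 0.31 ≤ 0.31, so result = 1
~p: Gödel ¬ of 0.38 = 0 (operand ≠ 0)
(q -> ~p): 0.58 > 0, so result = 0
((s -> (p -> s)) -> (q -> ~p)): 1 > 0, so result = 0
~((s -> (p -> s)) -> (q -> ~p)): Gödel ¬ of 0 = 1 (operand is 0)
(p | q) = max(0.38, 0.58) = 0.58
(~((s -> (p -> s)) -> (q -> ~p)) -> (p | q)): 1 > 0.58, so result = 0.58

0.58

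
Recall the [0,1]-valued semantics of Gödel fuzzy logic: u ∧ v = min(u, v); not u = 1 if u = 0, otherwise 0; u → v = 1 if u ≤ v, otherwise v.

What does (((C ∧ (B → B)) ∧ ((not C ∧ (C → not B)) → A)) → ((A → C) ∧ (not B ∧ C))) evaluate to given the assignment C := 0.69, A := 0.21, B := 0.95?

0.00

(B → B): 0.95 ≤ 0.95, so result = 1
(C ∧ (B → B)) = min(0.69, 1) = 0.69
not C: Gödel ¬ of 0.69 = 0 (operand ≠ 0)
not B: Gödel ¬ of 0.95 = 0 (operand ≠ 0)
(C → not B): 0.69 > 0, so result = 0
(not C ∧ (C → not B)) = min(0, 0) = 0
((not C ∧ (C → not B)) → A): 0 ≤ 0.21, so result = 1
((C ∧ (B → B)) ∧ ((not C ∧ (C → not B)) → A)) = min(0.69, 1) = 0.69
(A → C): 0.21 ≤ 0.69, so result = 1
not B: Gödel ¬ of 0.95 = 0 (operand ≠ 0)
(not B ∧ C) = min(0, 0.69) = 0
((A → C) ∧ (not B ∧ C)) = min(1, 0) = 0
(((C ∧ (B → B)) ∧ ((not C ∧ (C → not B)) → A)) → ((A → C) ∧ (not B ∧ C))): 0.69 > 0, so result = 0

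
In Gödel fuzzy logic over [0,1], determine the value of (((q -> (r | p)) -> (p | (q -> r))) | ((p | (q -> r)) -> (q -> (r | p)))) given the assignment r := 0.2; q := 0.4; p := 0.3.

(r | p) = max(0.2, 0.3) = 0.3
(q -> (r | p)): 0.4 > 0.3, so result = 0.3
(q -> r): 0.4 > 0.2, so result = 0.2
(p | (q -> r)) = max(0.3, 0.2) = 0.3
((q -> (r | p)) -> (p | (q -> r))): 0.3 ≤ 0.3, so result = 1
(q -> r): 0.4 > 0.2, so result = 0.2
(p | (q -> r)) = max(0.3, 0.2) = 0.3
(r | p) = max(0.2, 0.3) = 0.3
(q -> (r | p)): 0.4 > 0.3, so result = 0.3
((p | (q -> r)) -> (q -> (r | p))): 0.3 ≤ 0.3, so result = 1
(((q -> (r | p)) -> (p | (q -> r))) | ((p | (q -> r)) -> (q -> (r | p)))) = max(1, 1) = 1

1.00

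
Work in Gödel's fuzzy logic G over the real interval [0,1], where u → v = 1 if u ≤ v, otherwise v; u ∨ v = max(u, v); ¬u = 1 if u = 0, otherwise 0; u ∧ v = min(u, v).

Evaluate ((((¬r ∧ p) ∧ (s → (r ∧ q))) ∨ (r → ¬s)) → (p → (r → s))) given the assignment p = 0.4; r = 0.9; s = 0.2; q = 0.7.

1.00

¬r: Gödel ¬ of 0.9 = 0 (operand ≠ 0)
(¬r ∧ p) = min(0, 0.4) = 0
(r ∧ q) = min(0.9, 0.7) = 0.7
(s → (r ∧ q)): 0.2 ≤ 0.7, so result = 1
((¬r ∧ p) ∧ (s → (r ∧ q))) = min(0, 1) = 0
¬s: Gödel ¬ of 0.2 = 0 (operand ≠ 0)
(r → ¬s): 0.9 > 0, so result = 0
(((¬r ∧ p) ∧ (s → (r ∧ q))) ∨ (r → ¬s)) = max(0, 0) = 0
(r → s): 0.9 > 0.2, so result = 0.2
(p → (r → s)): 0.4 > 0.2, so result = 0.2
((((¬r ∧ p) ∧ (s → (r ∧ q))) ∨ (r → ¬s)) → (p → (r → s))): 0 ≤ 0.2, so result = 1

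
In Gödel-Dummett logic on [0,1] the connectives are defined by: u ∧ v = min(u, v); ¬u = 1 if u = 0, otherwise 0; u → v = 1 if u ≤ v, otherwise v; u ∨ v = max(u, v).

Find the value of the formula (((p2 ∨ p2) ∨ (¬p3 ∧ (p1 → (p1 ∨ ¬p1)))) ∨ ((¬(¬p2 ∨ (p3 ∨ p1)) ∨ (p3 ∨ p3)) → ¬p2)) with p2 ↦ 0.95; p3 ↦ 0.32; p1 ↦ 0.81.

0.95

(p2 ∨ p2) = max(0.95, 0.95) = 0.95
¬p3: Gödel ¬ of 0.32 = 0 (operand ≠ 0)
¬p1: Gödel ¬ of 0.81 = 0 (operand ≠ 0)
(p1 ∨ ¬p1) = max(0.81, 0) = 0.81
(p1 → (p1 ∨ ¬p1)): 0.81 ≤ 0.81, so result = 1
(¬p3 ∧ (p1 → (p1 ∨ ¬p1))) = min(0, 1) = 0
((p2 ∨ p2) ∨ (¬p3 ∧ (p1 → (p1 ∨ ¬p1)))) = max(0.95, 0) = 0.95
¬p2: Gödel ¬ of 0.95 = 0 (operand ≠ 0)
(p3 ∨ p1) = max(0.32, 0.81) = 0.81
(¬p2 ∨ (p3 ∨ p1)) = max(0, 0.81) = 0.81
¬(¬p2 ∨ (p3 ∨ p1)): Gödel ¬ of 0.81 = 0 (operand ≠ 0)
(p3 ∨ p3) = max(0.32, 0.32) = 0.32
(¬(¬p2 ∨ (p3 ∨ p1)) ∨ (p3 ∨ p3)) = max(0, 0.32) = 0.32
¬p2: Gödel ¬ of 0.95 = 0 (operand ≠ 0)
((¬(¬p2 ∨ (p3 ∨ p1)) ∨ (p3 ∨ p3)) → ¬p2): 0.32 > 0, so result = 0
(((p2 ∨ p2) ∨ (¬p3 ∧ (p1 → (p1 ∨ ¬p1)))) ∨ ((¬(¬p2 ∨ (p3 ∨ p1)) ∨ (p3 ∨ p3)) → ¬p2)) = max(0.95, 0) = 0.95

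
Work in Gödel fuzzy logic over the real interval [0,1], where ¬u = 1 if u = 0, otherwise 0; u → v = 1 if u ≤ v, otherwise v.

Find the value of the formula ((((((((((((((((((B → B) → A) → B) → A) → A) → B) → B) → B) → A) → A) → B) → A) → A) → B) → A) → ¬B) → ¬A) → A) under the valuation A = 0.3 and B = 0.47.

(B → B): 0.47 ≤ 0.47, so result = 1
((B → B) → A): 1 > 0.3, so result = 0.3
(((B → B) → A) → B): 0.3 ≤ 0.47, so result = 1
((((B → B) → A) → B) → A): 1 > 0.3, so result = 0.3
(((((B → B) → A) → B) → A) → A): 0.3 ≤ 0.3, so result = 1
((((((B → B) → A) → B) → A) → A) → B): 1 > 0.47, so result = 0.47
(((((((B → B) → A) → B) → A) → A) → B) → B): 0.47 ≤ 0.47, so result = 1
((((((((B → B) → A) → B) → A) → A) → B) → B) → B): 1 > 0.47, so result = 0.47
(((((((((B → B) → A) → B) → A) → A) → B) → B) → B) → A): 0.47 > 0.3, so result = 0.3
((((((((((B → B) → A) → B) → A) → A) → B) → B) → B) → A) → A): 0.3 ≤ 0.3, so result = 1
(((((((((((B → B) → A) → B) → A) → A) → B) → B) → B) → A) → A) → B): 1 > 0.47, so result = 0.47
((((((((((((B → B) → A) → B) → A) → A) → B) → B) → B) → A) → A) → B) → A): 0.47 > 0.3, so result = 0.3
(((((((((((((B → B) → A) → B) → A) → A) → B) → B) → B) → A) → A) → B) → A) → A): 0.3 ≤ 0.3, so result = 1
((((((((((((((B → B) → A) → B) → A) → A) → B) → B) → B) → A) → A) → B) → A) → A) → B): 1 > 0.47, so result = 0.47
(((((((((((((((B → B) → A) → B) → A) → A) → B) → B) → B) → A) → A) → B) → A) → A) → B) → A): 0.47 > 0.3, so result = 0.3
¬B: Gödel ¬ of 0.47 = 0 (operand ≠ 0)
((((((((((((((((B → B) → A) → B) → A) → A) → B) → B) → B) → A) → A) → B) → A) → A) → B) → A) → ¬B): 0.3 > 0, so result = 0
¬A: Gödel ¬ of 0.3 = 0 (operand ≠ 0)
(((((((((((((((((B → B) → A) → B) → A) → A) → B) → B) → B) → A) → A) → B) → A) → A) → B) → A) → ¬B) → ¬A): 0 ≤ 0, so result = 1
((((((((((((((((((B → B) → A) → B) → A) → A) → B) → B) → B) → A) → A) → B) → A) → A) → B) → A) → ¬B) → ¬A) → A): 1 > 0.3, so result = 0.3

0.30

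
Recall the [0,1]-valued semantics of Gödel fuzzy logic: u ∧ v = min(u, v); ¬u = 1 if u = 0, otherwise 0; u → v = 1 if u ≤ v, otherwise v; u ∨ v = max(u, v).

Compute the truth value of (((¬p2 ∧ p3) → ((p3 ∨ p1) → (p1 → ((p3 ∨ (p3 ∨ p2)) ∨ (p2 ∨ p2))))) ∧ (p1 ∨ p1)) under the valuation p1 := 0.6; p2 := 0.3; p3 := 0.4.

0.60

¬p2: Gödel ¬ of 0.3 = 0 (operand ≠ 0)
(¬p2 ∧ p3) = min(0, 0.4) = 0
(p3 ∨ p1) = max(0.4, 0.6) = 0.6
(p3 ∨ p2) = max(0.4, 0.3) = 0.4
(p3 ∨ (p3 ∨ p2)) = max(0.4, 0.4) = 0.4
(p2 ∨ p2) = max(0.3, 0.3) = 0.3
((p3 ∨ (p3 ∨ p2)) ∨ (p2 ∨ p2)) = max(0.4, 0.3) = 0.4
(p1 → ((p3 ∨ (p3 ∨ p2)) ∨ (p2 ∨ p2))): 0.6 > 0.4, so result = 0.4
((p3 ∨ p1) → (p1 → ((p3 ∨ (p3 ∨ p2)) ∨ (p2 ∨ p2)))): 0.6 > 0.4, so result = 0.4
((¬p2 ∧ p3) → ((p3 ∨ p1) → (p1 → ((p3 ∨ (p3 ∨ p2)) ∨ (p2 ∨ p2))))): 0 ≤ 0.4, so result = 1
(p1 ∨ p1) = max(0.6, 0.6) = 0.6
(((¬p2 ∧ p3) → ((p3 ∨ p1) → (p1 → ((p3 ∨ (p3 ∨ p2)) ∨ (p2 ∨ p2))))) ∧ (p1 ∨ p1)) = min(1, 0.6) = 0.6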